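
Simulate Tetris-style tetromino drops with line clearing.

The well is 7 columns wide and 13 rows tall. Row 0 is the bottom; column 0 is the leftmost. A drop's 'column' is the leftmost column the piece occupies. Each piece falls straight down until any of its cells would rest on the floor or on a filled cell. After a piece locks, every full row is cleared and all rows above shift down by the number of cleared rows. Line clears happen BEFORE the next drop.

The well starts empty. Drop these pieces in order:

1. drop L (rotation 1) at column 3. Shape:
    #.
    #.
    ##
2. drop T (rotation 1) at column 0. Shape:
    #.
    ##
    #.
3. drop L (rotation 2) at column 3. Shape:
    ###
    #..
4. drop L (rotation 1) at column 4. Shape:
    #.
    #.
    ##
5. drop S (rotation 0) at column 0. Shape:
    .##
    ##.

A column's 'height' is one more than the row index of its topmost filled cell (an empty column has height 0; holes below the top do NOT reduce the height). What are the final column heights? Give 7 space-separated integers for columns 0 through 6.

Answer: 4 5 5 5 8 6 0

Derivation:
Drop 1: L rot1 at col 3 lands with bottom-row=0; cleared 0 line(s) (total 0); column heights now [0 0 0 3 1 0 0], max=3
Drop 2: T rot1 at col 0 lands with bottom-row=0; cleared 0 line(s) (total 0); column heights now [3 2 0 3 1 0 0], max=3
Drop 3: L rot2 at col 3 lands with bottom-row=3; cleared 0 line(s) (total 0); column heights now [3 2 0 5 5 5 0], max=5
Drop 4: L rot1 at col 4 lands with bottom-row=5; cleared 0 line(s) (total 0); column heights now [3 2 0 5 8 6 0], max=8
Drop 5: S rot0 at col 0 lands with bottom-row=3; cleared 0 line(s) (total 0); column heights now [4 5 5 5 8 6 0], max=8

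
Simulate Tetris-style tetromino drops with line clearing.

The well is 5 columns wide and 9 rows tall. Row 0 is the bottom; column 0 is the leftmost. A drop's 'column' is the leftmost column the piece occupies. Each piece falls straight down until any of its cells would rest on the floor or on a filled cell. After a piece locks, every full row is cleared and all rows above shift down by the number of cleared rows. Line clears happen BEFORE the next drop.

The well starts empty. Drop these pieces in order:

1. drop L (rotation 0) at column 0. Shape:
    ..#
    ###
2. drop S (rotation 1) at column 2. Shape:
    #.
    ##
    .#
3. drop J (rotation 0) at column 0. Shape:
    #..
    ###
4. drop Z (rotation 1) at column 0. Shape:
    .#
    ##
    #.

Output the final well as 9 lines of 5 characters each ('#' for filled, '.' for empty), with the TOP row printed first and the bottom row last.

Drop 1: L rot0 at col 0 lands with bottom-row=0; cleared 0 line(s) (total 0); column heights now [1 1 2 0 0], max=2
Drop 2: S rot1 at col 2 lands with bottom-row=1; cleared 0 line(s) (total 0); column heights now [1 1 4 3 0], max=4
Drop 3: J rot0 at col 0 lands with bottom-row=4; cleared 0 line(s) (total 0); column heights now [6 5 5 3 0], max=6
Drop 4: Z rot1 at col 0 lands with bottom-row=6; cleared 0 line(s) (total 0); column heights now [8 9 5 3 0], max=9

Answer: .#...
##...
#....
#....
###..
..#..
..##.
..##.
###..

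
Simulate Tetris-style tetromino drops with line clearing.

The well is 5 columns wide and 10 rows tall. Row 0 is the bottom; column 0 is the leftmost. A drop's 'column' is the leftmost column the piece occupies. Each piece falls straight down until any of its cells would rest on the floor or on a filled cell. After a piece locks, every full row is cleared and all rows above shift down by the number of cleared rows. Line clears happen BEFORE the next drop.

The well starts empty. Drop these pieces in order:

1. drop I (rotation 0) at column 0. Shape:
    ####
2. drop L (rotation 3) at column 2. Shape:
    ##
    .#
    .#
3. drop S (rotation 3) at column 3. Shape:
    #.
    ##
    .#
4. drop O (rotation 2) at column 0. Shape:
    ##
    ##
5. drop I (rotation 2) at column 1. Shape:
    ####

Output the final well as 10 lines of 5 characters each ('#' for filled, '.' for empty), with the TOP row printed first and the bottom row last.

Answer: .....
.....
.....
.####
...#.
...##
..###
##.#.
##.#.
####.

Derivation:
Drop 1: I rot0 at col 0 lands with bottom-row=0; cleared 0 line(s) (total 0); column heights now [1 1 1 1 0], max=1
Drop 2: L rot3 at col 2 lands with bottom-row=1; cleared 0 line(s) (total 0); column heights now [1 1 4 4 0], max=4
Drop 3: S rot3 at col 3 lands with bottom-row=3; cleared 0 line(s) (total 0); column heights now [1 1 4 6 5], max=6
Drop 4: O rot2 at col 0 lands with bottom-row=1; cleared 0 line(s) (total 0); column heights now [3 3 4 6 5], max=6
Drop 5: I rot2 at col 1 lands with bottom-row=6; cleared 0 line(s) (total 0); column heights now [3 7 7 7 7], max=7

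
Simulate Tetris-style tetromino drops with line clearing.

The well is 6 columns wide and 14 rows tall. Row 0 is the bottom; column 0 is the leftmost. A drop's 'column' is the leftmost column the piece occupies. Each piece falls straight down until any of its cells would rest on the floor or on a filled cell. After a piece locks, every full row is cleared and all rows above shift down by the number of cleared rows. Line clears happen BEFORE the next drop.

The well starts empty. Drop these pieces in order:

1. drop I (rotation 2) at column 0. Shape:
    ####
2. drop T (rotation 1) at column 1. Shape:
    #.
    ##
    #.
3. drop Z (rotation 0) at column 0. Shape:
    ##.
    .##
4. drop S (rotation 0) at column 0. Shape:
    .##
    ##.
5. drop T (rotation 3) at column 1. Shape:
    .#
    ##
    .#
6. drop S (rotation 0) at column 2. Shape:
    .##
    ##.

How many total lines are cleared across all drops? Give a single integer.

Answer: 0

Derivation:
Drop 1: I rot2 at col 0 lands with bottom-row=0; cleared 0 line(s) (total 0); column heights now [1 1 1 1 0 0], max=1
Drop 2: T rot1 at col 1 lands with bottom-row=1; cleared 0 line(s) (total 0); column heights now [1 4 3 1 0 0], max=4
Drop 3: Z rot0 at col 0 lands with bottom-row=4; cleared 0 line(s) (total 0); column heights now [6 6 5 1 0 0], max=6
Drop 4: S rot0 at col 0 lands with bottom-row=6; cleared 0 line(s) (total 0); column heights now [7 8 8 1 0 0], max=8
Drop 5: T rot3 at col 1 lands with bottom-row=8; cleared 0 line(s) (total 0); column heights now [7 10 11 1 0 0], max=11
Drop 6: S rot0 at col 2 lands with bottom-row=11; cleared 0 line(s) (total 0); column heights now [7 10 12 13 13 0], max=13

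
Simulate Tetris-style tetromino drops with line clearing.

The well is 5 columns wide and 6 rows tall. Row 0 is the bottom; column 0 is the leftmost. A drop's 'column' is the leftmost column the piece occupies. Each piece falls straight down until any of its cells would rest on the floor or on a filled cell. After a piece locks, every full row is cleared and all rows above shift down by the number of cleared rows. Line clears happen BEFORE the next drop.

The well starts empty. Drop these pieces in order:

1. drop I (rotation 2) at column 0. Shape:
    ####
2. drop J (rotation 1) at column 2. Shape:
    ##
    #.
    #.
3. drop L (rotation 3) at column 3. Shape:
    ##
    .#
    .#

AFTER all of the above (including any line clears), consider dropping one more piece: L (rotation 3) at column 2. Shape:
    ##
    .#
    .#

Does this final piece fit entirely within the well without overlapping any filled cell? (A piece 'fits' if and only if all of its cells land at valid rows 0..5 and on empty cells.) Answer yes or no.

Answer: no

Derivation:
Drop 1: I rot2 at col 0 lands with bottom-row=0; cleared 0 line(s) (total 0); column heights now [1 1 1 1 0], max=1
Drop 2: J rot1 at col 2 lands with bottom-row=1; cleared 0 line(s) (total 0); column heights now [1 1 4 4 0], max=4
Drop 3: L rot3 at col 3 lands with bottom-row=2; cleared 0 line(s) (total 0); column heights now [1 1 4 5 5], max=5
Test piece L rot3 at col 2 (width 2): heights before test = [1 1 4 5 5]; fits = False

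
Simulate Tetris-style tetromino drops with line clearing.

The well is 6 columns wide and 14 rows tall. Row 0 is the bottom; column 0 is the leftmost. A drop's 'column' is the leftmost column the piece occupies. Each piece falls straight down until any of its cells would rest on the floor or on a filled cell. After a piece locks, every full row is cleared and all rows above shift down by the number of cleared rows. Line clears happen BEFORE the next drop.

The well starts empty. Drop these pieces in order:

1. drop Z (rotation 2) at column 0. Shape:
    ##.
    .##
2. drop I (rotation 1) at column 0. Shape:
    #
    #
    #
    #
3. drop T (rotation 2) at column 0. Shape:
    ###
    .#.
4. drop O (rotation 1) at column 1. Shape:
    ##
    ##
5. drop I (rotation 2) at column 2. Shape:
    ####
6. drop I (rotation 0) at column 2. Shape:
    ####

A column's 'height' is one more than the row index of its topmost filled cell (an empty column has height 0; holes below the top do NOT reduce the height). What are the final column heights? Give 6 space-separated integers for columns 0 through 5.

Drop 1: Z rot2 at col 0 lands with bottom-row=0; cleared 0 line(s) (total 0); column heights now [2 2 1 0 0 0], max=2
Drop 2: I rot1 at col 0 lands with bottom-row=2; cleared 0 line(s) (total 0); column heights now [6 2 1 0 0 0], max=6
Drop 3: T rot2 at col 0 lands with bottom-row=5; cleared 0 line(s) (total 0); column heights now [7 7 7 0 0 0], max=7
Drop 4: O rot1 at col 1 lands with bottom-row=7; cleared 0 line(s) (total 0); column heights now [7 9 9 0 0 0], max=9
Drop 5: I rot2 at col 2 lands with bottom-row=9; cleared 0 line(s) (total 0); column heights now [7 9 10 10 10 10], max=10
Drop 6: I rot0 at col 2 lands with bottom-row=10; cleared 0 line(s) (total 0); column heights now [7 9 11 11 11 11], max=11

Answer: 7 9 11 11 11 11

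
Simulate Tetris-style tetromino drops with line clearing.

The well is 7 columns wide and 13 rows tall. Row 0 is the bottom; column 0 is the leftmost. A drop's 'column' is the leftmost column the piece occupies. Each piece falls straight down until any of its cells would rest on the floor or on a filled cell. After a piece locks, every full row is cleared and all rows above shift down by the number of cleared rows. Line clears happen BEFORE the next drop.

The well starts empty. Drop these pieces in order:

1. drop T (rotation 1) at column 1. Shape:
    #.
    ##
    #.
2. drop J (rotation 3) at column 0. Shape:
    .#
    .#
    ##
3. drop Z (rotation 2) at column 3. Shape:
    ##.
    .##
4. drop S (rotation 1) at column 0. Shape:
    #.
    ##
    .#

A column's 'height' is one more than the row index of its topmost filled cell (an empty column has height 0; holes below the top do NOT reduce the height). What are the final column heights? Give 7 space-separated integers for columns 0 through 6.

Drop 1: T rot1 at col 1 lands with bottom-row=0; cleared 0 line(s) (total 0); column heights now [0 3 2 0 0 0 0], max=3
Drop 2: J rot3 at col 0 lands with bottom-row=3; cleared 0 line(s) (total 0); column heights now [4 6 2 0 0 0 0], max=6
Drop 3: Z rot2 at col 3 lands with bottom-row=0; cleared 0 line(s) (total 0); column heights now [4 6 2 2 2 1 0], max=6
Drop 4: S rot1 at col 0 lands with bottom-row=6; cleared 0 line(s) (total 0); column heights now [9 8 2 2 2 1 0], max=9

Answer: 9 8 2 2 2 1 0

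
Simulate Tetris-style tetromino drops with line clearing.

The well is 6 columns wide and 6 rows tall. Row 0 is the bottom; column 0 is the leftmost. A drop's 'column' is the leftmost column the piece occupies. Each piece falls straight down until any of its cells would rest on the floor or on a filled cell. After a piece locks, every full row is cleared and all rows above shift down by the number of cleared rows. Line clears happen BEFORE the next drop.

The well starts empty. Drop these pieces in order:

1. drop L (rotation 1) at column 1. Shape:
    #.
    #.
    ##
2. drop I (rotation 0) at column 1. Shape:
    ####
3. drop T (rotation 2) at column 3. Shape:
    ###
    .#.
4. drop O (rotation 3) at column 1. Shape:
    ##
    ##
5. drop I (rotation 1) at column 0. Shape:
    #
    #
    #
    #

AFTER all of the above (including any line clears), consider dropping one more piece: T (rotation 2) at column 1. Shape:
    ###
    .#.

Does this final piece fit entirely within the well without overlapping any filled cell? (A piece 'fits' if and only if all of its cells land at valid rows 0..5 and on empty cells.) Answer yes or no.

Drop 1: L rot1 at col 1 lands with bottom-row=0; cleared 0 line(s) (total 0); column heights now [0 3 1 0 0 0], max=3
Drop 2: I rot0 at col 1 lands with bottom-row=3; cleared 0 line(s) (total 0); column heights now [0 4 4 4 4 0], max=4
Drop 3: T rot2 at col 3 lands with bottom-row=4; cleared 0 line(s) (total 0); column heights now [0 4 4 6 6 6], max=6
Drop 4: O rot3 at col 1 lands with bottom-row=4; cleared 0 line(s) (total 0); column heights now [0 6 6 6 6 6], max=6
Drop 5: I rot1 at col 0 lands with bottom-row=0; cleared 0 line(s) (total 0); column heights now [4 6 6 6 6 6], max=6
Test piece T rot2 at col 1 (width 3): heights before test = [4 6 6 6 6 6]; fits = False

Answer: no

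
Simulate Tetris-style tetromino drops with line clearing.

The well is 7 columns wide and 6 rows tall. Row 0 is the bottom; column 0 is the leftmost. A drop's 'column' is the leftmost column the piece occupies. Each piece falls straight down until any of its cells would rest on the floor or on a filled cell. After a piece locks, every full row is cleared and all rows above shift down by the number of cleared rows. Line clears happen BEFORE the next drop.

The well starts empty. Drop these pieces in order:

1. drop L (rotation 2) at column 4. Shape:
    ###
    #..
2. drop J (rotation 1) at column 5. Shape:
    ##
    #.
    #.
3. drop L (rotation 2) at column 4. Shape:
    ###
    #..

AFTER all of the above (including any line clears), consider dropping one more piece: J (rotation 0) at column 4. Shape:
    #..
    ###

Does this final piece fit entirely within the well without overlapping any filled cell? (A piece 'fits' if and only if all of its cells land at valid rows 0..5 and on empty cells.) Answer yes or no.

Answer: no

Derivation:
Drop 1: L rot2 at col 4 lands with bottom-row=0; cleared 0 line(s) (total 0); column heights now [0 0 0 0 2 2 2], max=2
Drop 2: J rot1 at col 5 lands with bottom-row=2; cleared 0 line(s) (total 0); column heights now [0 0 0 0 2 5 5], max=5
Drop 3: L rot2 at col 4 lands with bottom-row=4; cleared 0 line(s) (total 0); column heights now [0 0 0 0 6 6 6], max=6
Test piece J rot0 at col 4 (width 3): heights before test = [0 0 0 0 6 6 6]; fits = False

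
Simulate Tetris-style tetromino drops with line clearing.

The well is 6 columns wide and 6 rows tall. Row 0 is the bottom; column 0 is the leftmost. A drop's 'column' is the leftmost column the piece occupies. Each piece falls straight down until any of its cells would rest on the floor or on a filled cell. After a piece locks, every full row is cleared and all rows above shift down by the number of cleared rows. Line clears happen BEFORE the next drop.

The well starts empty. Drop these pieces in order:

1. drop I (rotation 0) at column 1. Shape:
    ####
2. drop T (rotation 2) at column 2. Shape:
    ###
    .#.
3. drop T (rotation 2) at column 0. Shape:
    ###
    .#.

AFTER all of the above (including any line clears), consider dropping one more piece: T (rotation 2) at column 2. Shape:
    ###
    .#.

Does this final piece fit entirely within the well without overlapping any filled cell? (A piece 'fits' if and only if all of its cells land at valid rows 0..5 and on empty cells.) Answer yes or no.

Answer: yes

Derivation:
Drop 1: I rot0 at col 1 lands with bottom-row=0; cleared 0 line(s) (total 0); column heights now [0 1 1 1 1 0], max=1
Drop 2: T rot2 at col 2 lands with bottom-row=1; cleared 0 line(s) (total 0); column heights now [0 1 3 3 3 0], max=3
Drop 3: T rot2 at col 0 lands with bottom-row=2; cleared 0 line(s) (total 0); column heights now [4 4 4 3 3 0], max=4
Test piece T rot2 at col 2 (width 3): heights before test = [4 4 4 3 3 0]; fits = True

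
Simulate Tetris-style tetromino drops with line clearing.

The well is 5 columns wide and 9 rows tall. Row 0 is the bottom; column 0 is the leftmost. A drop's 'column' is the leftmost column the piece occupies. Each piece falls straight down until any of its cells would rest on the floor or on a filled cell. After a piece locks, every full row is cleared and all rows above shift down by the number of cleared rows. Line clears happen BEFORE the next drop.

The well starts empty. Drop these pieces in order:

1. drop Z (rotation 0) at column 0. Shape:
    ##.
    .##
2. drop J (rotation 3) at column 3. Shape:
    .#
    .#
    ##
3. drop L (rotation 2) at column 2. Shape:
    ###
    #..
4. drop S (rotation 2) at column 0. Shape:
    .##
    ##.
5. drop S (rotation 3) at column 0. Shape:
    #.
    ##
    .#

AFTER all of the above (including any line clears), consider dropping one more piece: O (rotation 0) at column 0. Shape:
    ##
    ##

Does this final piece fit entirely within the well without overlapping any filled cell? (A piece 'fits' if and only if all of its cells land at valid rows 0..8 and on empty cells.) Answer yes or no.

Drop 1: Z rot0 at col 0 lands with bottom-row=0; cleared 0 line(s) (total 0); column heights now [2 2 1 0 0], max=2
Drop 2: J rot3 at col 3 lands with bottom-row=0; cleared 0 line(s) (total 0); column heights now [2 2 1 1 3], max=3
Drop 3: L rot2 at col 2 lands with bottom-row=2; cleared 0 line(s) (total 0); column heights now [2 2 4 4 4], max=4
Drop 4: S rot2 at col 0 lands with bottom-row=3; cleared 1 line(s) (total 1); column heights now [2 4 4 1 3], max=4
Drop 5: S rot3 at col 0 lands with bottom-row=4; cleared 0 line(s) (total 1); column heights now [7 6 4 1 3], max=7
Test piece O rot0 at col 0 (width 2): heights before test = [7 6 4 1 3]; fits = True

Answer: yes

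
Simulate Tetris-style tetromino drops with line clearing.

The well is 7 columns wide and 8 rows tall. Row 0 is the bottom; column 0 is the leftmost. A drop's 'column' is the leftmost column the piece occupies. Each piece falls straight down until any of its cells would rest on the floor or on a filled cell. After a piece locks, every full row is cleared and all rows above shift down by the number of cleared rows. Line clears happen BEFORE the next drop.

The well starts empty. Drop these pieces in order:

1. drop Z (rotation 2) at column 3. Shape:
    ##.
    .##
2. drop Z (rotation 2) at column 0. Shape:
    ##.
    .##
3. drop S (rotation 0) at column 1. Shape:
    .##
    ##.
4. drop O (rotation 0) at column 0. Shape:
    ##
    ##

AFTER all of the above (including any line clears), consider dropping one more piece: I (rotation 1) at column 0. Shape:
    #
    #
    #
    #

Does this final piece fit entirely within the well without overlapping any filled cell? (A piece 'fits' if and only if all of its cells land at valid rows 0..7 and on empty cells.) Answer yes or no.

Drop 1: Z rot2 at col 3 lands with bottom-row=0; cleared 0 line(s) (total 0); column heights now [0 0 0 2 2 1 0], max=2
Drop 2: Z rot2 at col 0 lands with bottom-row=0; cleared 0 line(s) (total 0); column heights now [2 2 1 2 2 1 0], max=2
Drop 3: S rot0 at col 1 lands with bottom-row=2; cleared 0 line(s) (total 0); column heights now [2 3 4 4 2 1 0], max=4
Drop 4: O rot0 at col 0 lands with bottom-row=3; cleared 0 line(s) (total 0); column heights now [5 5 4 4 2 1 0], max=5
Test piece I rot1 at col 0 (width 1): heights before test = [5 5 4 4 2 1 0]; fits = False

Answer: no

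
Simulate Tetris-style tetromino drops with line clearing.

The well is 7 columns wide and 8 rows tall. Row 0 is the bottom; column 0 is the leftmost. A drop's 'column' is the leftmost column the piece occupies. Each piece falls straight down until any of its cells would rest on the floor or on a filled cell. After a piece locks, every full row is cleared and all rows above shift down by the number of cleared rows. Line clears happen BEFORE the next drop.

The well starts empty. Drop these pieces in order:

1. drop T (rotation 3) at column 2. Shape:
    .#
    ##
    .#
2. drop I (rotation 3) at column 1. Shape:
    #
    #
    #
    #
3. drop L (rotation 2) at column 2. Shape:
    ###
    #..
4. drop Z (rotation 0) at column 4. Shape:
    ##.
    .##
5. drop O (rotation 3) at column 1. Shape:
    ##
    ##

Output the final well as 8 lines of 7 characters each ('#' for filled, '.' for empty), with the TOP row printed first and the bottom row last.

Answer: .......
.......
.##....
.##.##.
.######
.###...
.###...
.#.#...

Derivation:
Drop 1: T rot3 at col 2 lands with bottom-row=0; cleared 0 line(s) (total 0); column heights now [0 0 2 3 0 0 0], max=3
Drop 2: I rot3 at col 1 lands with bottom-row=0; cleared 0 line(s) (total 0); column heights now [0 4 2 3 0 0 0], max=4
Drop 3: L rot2 at col 2 lands with bottom-row=2; cleared 0 line(s) (total 0); column heights now [0 4 4 4 4 0 0], max=4
Drop 4: Z rot0 at col 4 lands with bottom-row=3; cleared 0 line(s) (total 0); column heights now [0 4 4 4 5 5 4], max=5
Drop 5: O rot3 at col 1 lands with bottom-row=4; cleared 0 line(s) (total 0); column heights now [0 6 6 4 5 5 4], max=6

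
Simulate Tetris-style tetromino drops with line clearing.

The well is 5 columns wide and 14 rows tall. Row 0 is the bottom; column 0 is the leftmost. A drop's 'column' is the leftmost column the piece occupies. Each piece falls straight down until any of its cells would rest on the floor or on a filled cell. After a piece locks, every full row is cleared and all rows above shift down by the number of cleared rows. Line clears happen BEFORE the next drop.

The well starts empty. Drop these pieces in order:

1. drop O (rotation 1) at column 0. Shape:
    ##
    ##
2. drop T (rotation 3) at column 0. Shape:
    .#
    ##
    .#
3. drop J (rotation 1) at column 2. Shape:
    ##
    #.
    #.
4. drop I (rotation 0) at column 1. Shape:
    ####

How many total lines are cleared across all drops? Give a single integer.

Answer: 0

Derivation:
Drop 1: O rot1 at col 0 lands with bottom-row=0; cleared 0 line(s) (total 0); column heights now [2 2 0 0 0], max=2
Drop 2: T rot3 at col 0 lands with bottom-row=2; cleared 0 line(s) (total 0); column heights now [4 5 0 0 0], max=5
Drop 3: J rot1 at col 2 lands with bottom-row=0; cleared 0 line(s) (total 0); column heights now [4 5 3 3 0], max=5
Drop 4: I rot0 at col 1 lands with bottom-row=5; cleared 0 line(s) (total 0); column heights now [4 6 6 6 6], max=6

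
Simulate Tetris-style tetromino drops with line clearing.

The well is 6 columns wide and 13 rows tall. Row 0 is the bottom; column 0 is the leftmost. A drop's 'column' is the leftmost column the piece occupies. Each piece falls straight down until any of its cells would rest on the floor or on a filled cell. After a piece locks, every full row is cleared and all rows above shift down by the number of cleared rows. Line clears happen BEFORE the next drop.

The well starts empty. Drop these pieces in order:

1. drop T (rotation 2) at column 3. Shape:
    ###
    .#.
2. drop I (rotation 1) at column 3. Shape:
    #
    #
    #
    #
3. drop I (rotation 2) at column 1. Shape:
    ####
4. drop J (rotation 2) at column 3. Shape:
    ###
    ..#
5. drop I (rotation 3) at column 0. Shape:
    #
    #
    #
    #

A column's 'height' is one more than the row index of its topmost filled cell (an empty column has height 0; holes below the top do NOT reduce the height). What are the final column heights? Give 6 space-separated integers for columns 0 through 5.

Answer: 4 7 7 8 8 8

Derivation:
Drop 1: T rot2 at col 3 lands with bottom-row=0; cleared 0 line(s) (total 0); column heights now [0 0 0 2 2 2], max=2
Drop 2: I rot1 at col 3 lands with bottom-row=2; cleared 0 line(s) (total 0); column heights now [0 0 0 6 2 2], max=6
Drop 3: I rot2 at col 1 lands with bottom-row=6; cleared 0 line(s) (total 0); column heights now [0 7 7 7 7 2], max=7
Drop 4: J rot2 at col 3 lands with bottom-row=6; cleared 0 line(s) (total 0); column heights now [0 7 7 8 8 8], max=8
Drop 5: I rot3 at col 0 lands with bottom-row=0; cleared 0 line(s) (total 0); column heights now [4 7 7 8 8 8], max=8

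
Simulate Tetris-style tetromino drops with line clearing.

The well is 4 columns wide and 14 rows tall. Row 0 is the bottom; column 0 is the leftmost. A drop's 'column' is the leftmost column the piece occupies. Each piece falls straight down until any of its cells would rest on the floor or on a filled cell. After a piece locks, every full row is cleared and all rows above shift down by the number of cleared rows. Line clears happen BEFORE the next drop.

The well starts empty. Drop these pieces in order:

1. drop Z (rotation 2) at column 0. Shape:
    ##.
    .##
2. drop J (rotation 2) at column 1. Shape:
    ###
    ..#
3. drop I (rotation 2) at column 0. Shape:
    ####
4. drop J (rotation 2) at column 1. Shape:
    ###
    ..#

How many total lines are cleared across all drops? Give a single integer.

Answer: 1

Derivation:
Drop 1: Z rot2 at col 0 lands with bottom-row=0; cleared 0 line(s) (total 0); column heights now [2 2 1 0], max=2
Drop 2: J rot2 at col 1 lands with bottom-row=1; cleared 0 line(s) (total 0); column heights now [2 3 3 3], max=3
Drop 3: I rot2 at col 0 lands with bottom-row=3; cleared 1 line(s) (total 1); column heights now [2 3 3 3], max=3
Drop 4: J rot2 at col 1 lands with bottom-row=3; cleared 0 line(s) (total 1); column heights now [2 5 5 5], max=5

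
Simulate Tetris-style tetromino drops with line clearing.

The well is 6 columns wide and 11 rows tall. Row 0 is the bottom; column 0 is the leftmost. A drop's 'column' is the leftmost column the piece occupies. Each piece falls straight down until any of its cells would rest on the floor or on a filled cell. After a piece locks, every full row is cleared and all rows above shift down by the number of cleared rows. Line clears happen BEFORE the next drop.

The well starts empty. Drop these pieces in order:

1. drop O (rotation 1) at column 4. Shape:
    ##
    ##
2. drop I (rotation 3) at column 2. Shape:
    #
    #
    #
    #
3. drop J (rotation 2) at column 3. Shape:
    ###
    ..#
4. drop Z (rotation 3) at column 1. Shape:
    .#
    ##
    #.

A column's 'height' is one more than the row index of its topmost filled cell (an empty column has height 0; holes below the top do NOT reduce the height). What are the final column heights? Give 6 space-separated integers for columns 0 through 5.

Answer: 0 5 6 4 4 4

Derivation:
Drop 1: O rot1 at col 4 lands with bottom-row=0; cleared 0 line(s) (total 0); column heights now [0 0 0 0 2 2], max=2
Drop 2: I rot3 at col 2 lands with bottom-row=0; cleared 0 line(s) (total 0); column heights now [0 0 4 0 2 2], max=4
Drop 3: J rot2 at col 3 lands with bottom-row=2; cleared 0 line(s) (total 0); column heights now [0 0 4 4 4 4], max=4
Drop 4: Z rot3 at col 1 lands with bottom-row=3; cleared 0 line(s) (total 0); column heights now [0 5 6 4 4 4], max=6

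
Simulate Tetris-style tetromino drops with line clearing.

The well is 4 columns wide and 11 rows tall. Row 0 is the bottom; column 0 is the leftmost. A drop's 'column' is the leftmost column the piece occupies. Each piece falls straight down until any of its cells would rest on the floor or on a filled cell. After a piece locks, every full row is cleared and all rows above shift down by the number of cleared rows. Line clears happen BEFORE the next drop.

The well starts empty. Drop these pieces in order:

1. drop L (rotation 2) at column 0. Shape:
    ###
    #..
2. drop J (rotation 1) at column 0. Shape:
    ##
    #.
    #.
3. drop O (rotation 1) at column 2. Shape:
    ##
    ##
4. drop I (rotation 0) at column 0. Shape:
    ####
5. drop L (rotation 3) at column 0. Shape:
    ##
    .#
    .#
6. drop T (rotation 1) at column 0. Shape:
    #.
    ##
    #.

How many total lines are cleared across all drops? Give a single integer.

Answer: 1

Derivation:
Drop 1: L rot2 at col 0 lands with bottom-row=0; cleared 0 line(s) (total 0); column heights now [2 2 2 0], max=2
Drop 2: J rot1 at col 0 lands with bottom-row=2; cleared 0 line(s) (total 0); column heights now [5 5 2 0], max=5
Drop 3: O rot1 at col 2 lands with bottom-row=2; cleared 0 line(s) (total 0); column heights now [5 5 4 4], max=5
Drop 4: I rot0 at col 0 lands with bottom-row=5; cleared 1 line(s) (total 1); column heights now [5 5 4 4], max=5
Drop 5: L rot3 at col 0 lands with bottom-row=5; cleared 0 line(s) (total 1); column heights now [8 8 4 4], max=8
Drop 6: T rot1 at col 0 lands with bottom-row=8; cleared 0 line(s) (total 1); column heights now [11 10 4 4], max=11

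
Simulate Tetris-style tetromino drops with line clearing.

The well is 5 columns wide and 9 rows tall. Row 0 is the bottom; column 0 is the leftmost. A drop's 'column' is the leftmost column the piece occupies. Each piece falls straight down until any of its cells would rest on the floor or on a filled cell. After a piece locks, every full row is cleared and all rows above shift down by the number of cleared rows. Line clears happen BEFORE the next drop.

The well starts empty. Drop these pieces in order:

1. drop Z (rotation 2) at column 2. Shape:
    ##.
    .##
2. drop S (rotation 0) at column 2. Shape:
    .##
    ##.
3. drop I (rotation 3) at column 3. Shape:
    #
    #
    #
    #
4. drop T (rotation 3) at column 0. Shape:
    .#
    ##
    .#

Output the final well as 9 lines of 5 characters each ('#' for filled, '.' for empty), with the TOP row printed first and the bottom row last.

Drop 1: Z rot2 at col 2 lands with bottom-row=0; cleared 0 line(s) (total 0); column heights now [0 0 2 2 1], max=2
Drop 2: S rot0 at col 2 lands with bottom-row=2; cleared 0 line(s) (total 0); column heights now [0 0 3 4 4], max=4
Drop 3: I rot3 at col 3 lands with bottom-row=4; cleared 0 line(s) (total 0); column heights now [0 0 3 8 4], max=8
Drop 4: T rot3 at col 0 lands with bottom-row=0; cleared 0 line(s) (total 0); column heights now [2 3 3 8 4], max=8

Answer: .....
...#.
...#.
...#.
...#.
...##
.###.
####.
.#.##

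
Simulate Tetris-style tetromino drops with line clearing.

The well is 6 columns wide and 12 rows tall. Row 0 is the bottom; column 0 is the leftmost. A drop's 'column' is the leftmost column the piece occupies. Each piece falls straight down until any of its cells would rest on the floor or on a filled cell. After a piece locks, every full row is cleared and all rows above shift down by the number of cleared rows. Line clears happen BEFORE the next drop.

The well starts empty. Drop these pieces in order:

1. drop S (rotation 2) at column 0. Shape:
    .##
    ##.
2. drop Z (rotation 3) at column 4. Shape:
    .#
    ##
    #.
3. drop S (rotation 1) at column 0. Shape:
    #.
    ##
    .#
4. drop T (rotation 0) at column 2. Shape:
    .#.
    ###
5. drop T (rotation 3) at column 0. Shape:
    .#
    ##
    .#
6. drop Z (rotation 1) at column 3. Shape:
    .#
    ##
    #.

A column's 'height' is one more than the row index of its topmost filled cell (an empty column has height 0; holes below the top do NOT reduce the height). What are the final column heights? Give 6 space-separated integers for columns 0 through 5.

Answer: 6 7 3 6 7 3

Derivation:
Drop 1: S rot2 at col 0 lands with bottom-row=0; cleared 0 line(s) (total 0); column heights now [1 2 2 0 0 0], max=2
Drop 2: Z rot3 at col 4 lands with bottom-row=0; cleared 0 line(s) (total 0); column heights now [1 2 2 0 2 3], max=3
Drop 3: S rot1 at col 0 lands with bottom-row=2; cleared 0 line(s) (total 0); column heights now [5 4 2 0 2 3], max=5
Drop 4: T rot0 at col 2 lands with bottom-row=2; cleared 0 line(s) (total 0); column heights now [5 4 3 4 3 3], max=5
Drop 5: T rot3 at col 0 lands with bottom-row=4; cleared 0 line(s) (total 0); column heights now [6 7 3 4 3 3], max=7
Drop 6: Z rot1 at col 3 lands with bottom-row=4; cleared 0 line(s) (total 0); column heights now [6 7 3 6 7 3], max=7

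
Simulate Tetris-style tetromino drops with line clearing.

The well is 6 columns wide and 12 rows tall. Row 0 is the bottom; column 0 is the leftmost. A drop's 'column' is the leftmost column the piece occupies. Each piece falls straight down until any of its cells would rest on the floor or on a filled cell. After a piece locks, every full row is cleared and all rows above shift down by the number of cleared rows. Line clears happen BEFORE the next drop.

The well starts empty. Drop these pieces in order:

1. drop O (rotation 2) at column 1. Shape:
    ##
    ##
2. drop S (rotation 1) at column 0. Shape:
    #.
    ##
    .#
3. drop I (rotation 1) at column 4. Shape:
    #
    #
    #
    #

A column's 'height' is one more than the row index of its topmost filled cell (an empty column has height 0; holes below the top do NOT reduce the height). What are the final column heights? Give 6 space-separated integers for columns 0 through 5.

Answer: 5 4 2 0 4 0

Derivation:
Drop 1: O rot2 at col 1 lands with bottom-row=0; cleared 0 line(s) (total 0); column heights now [0 2 2 0 0 0], max=2
Drop 2: S rot1 at col 0 lands with bottom-row=2; cleared 0 line(s) (total 0); column heights now [5 4 2 0 0 0], max=5
Drop 3: I rot1 at col 4 lands with bottom-row=0; cleared 0 line(s) (total 0); column heights now [5 4 2 0 4 0], max=5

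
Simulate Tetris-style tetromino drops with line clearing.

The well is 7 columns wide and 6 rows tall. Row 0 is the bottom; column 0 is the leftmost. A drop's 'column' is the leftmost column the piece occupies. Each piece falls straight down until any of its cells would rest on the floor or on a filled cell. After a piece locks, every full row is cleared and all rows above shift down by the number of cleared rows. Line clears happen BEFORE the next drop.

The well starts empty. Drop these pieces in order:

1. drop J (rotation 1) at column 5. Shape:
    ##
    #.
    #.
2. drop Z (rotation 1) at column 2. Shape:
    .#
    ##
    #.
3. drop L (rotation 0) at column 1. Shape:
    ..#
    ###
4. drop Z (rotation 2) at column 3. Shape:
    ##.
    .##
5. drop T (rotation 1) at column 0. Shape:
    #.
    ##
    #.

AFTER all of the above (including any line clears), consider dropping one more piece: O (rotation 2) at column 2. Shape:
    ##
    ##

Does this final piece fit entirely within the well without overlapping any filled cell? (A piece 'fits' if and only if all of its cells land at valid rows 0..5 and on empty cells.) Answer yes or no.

Answer: no

Derivation:
Drop 1: J rot1 at col 5 lands with bottom-row=0; cleared 0 line(s) (total 0); column heights now [0 0 0 0 0 3 3], max=3
Drop 2: Z rot1 at col 2 lands with bottom-row=0; cleared 0 line(s) (total 0); column heights now [0 0 2 3 0 3 3], max=3
Drop 3: L rot0 at col 1 lands with bottom-row=3; cleared 0 line(s) (total 0); column heights now [0 4 4 5 0 3 3], max=5
Drop 4: Z rot2 at col 3 lands with bottom-row=4; cleared 0 line(s) (total 0); column heights now [0 4 4 6 6 5 3], max=6
Drop 5: T rot1 at col 0 lands with bottom-row=3; cleared 0 line(s) (total 0); column heights now [6 5 4 6 6 5 3], max=6
Test piece O rot2 at col 2 (width 2): heights before test = [6 5 4 6 6 5 3]; fits = False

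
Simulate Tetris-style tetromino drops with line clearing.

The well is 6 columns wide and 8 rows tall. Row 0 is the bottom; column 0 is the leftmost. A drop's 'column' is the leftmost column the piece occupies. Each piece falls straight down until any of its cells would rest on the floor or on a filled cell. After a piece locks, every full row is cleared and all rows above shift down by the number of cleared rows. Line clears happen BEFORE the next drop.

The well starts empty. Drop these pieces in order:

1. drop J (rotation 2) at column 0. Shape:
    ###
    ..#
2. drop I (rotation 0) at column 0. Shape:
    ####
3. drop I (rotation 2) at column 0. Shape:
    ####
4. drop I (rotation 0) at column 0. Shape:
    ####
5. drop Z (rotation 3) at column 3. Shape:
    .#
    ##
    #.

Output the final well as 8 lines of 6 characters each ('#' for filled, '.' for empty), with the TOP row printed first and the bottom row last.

Answer: ....#.
...##.
...#..
####..
####..
####..
###...
..#...

Derivation:
Drop 1: J rot2 at col 0 lands with bottom-row=0; cleared 0 line(s) (total 0); column heights now [2 2 2 0 0 0], max=2
Drop 2: I rot0 at col 0 lands with bottom-row=2; cleared 0 line(s) (total 0); column heights now [3 3 3 3 0 0], max=3
Drop 3: I rot2 at col 0 lands with bottom-row=3; cleared 0 line(s) (total 0); column heights now [4 4 4 4 0 0], max=4
Drop 4: I rot0 at col 0 lands with bottom-row=4; cleared 0 line(s) (total 0); column heights now [5 5 5 5 0 0], max=5
Drop 5: Z rot3 at col 3 lands with bottom-row=5; cleared 0 line(s) (total 0); column heights now [5 5 5 7 8 0], max=8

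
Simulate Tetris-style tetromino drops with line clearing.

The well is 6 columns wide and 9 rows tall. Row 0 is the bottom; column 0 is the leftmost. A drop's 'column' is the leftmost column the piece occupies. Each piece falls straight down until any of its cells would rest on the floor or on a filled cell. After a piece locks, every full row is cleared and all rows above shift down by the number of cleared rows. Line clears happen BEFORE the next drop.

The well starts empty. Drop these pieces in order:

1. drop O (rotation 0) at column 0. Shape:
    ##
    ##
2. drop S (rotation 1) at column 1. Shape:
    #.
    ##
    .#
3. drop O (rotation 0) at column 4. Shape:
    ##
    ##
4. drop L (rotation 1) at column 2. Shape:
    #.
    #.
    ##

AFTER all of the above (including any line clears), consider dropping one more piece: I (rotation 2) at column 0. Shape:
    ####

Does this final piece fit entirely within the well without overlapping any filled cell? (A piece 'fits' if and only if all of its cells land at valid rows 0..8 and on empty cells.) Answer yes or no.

Answer: yes

Derivation:
Drop 1: O rot0 at col 0 lands with bottom-row=0; cleared 0 line(s) (total 0); column heights now [2 2 0 0 0 0], max=2
Drop 2: S rot1 at col 1 lands with bottom-row=1; cleared 0 line(s) (total 0); column heights now [2 4 3 0 0 0], max=4
Drop 3: O rot0 at col 4 lands with bottom-row=0; cleared 0 line(s) (total 0); column heights now [2 4 3 0 2 2], max=4
Drop 4: L rot1 at col 2 lands with bottom-row=3; cleared 0 line(s) (total 0); column heights now [2 4 6 4 2 2], max=6
Test piece I rot2 at col 0 (width 4): heights before test = [2 4 6 4 2 2]; fits = True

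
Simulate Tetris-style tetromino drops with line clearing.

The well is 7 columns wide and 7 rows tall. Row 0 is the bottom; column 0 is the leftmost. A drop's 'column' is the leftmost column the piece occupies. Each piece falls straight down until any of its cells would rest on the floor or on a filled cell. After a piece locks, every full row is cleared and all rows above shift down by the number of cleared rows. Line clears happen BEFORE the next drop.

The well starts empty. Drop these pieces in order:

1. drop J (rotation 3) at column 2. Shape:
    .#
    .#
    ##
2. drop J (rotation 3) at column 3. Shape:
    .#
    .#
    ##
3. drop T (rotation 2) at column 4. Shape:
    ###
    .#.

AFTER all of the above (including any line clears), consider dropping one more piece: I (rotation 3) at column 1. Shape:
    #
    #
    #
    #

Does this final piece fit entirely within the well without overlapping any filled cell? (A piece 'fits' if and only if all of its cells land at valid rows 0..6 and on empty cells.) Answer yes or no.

Drop 1: J rot3 at col 2 lands with bottom-row=0; cleared 0 line(s) (total 0); column heights now [0 0 1 3 0 0 0], max=3
Drop 2: J rot3 at col 3 lands with bottom-row=3; cleared 0 line(s) (total 0); column heights now [0 0 1 4 6 0 0], max=6
Drop 3: T rot2 at col 4 lands with bottom-row=5; cleared 0 line(s) (total 0); column heights now [0 0 1 4 7 7 7], max=7
Test piece I rot3 at col 1 (width 1): heights before test = [0 0 1 4 7 7 7]; fits = True

Answer: yes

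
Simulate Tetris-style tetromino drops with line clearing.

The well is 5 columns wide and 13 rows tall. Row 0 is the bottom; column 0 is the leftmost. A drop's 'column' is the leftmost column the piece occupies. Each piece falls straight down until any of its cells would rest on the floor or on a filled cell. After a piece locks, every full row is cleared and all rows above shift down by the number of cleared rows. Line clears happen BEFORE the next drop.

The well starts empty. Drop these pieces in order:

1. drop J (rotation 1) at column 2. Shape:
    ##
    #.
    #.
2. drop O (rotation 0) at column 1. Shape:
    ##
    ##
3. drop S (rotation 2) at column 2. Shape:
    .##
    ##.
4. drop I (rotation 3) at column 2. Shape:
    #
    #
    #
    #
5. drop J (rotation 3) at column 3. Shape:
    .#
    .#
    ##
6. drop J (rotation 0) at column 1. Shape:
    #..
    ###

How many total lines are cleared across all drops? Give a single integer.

Answer: 0

Derivation:
Drop 1: J rot1 at col 2 lands with bottom-row=0; cleared 0 line(s) (total 0); column heights now [0 0 3 3 0], max=3
Drop 2: O rot0 at col 1 lands with bottom-row=3; cleared 0 line(s) (total 0); column heights now [0 5 5 3 0], max=5
Drop 3: S rot2 at col 2 lands with bottom-row=5; cleared 0 line(s) (total 0); column heights now [0 5 6 7 7], max=7
Drop 4: I rot3 at col 2 lands with bottom-row=6; cleared 0 line(s) (total 0); column heights now [0 5 10 7 7], max=10
Drop 5: J rot3 at col 3 lands with bottom-row=7; cleared 0 line(s) (total 0); column heights now [0 5 10 8 10], max=10
Drop 6: J rot0 at col 1 lands with bottom-row=10; cleared 0 line(s) (total 0); column heights now [0 12 11 11 10], max=12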